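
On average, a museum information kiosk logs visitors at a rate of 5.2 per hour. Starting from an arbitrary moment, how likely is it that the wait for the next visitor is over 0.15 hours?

The wait for the next event is exponential with rate λ = 5.2 per hour.
P(T > 0.15) = e^(−λt) = e^(−5.2 × 0.15) = e^(−0.78) ≈ 0.4584.

0.4584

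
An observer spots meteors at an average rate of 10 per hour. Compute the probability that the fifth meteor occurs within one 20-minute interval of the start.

0.2435

Over the interval, μ = 10 × 1/3 ≈ 3.33333 (a 20-minute interval = 1/3 hours).
The fifth arrival falls in the interval iff at least 5 events occur there: P(S_5 ≤ t) = P(N ≥ 5) = 1 − P(N ≤ 4) ≈ 0.2435.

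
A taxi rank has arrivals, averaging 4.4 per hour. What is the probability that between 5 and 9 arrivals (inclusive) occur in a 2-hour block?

Over the interval, μ = 4.4 × 2 = 8.8 (a 2-hour block = 2 hours).
P(5 ≤ N ≤ 9) = Σ_{j=5}^{9} e^(−8.8) · 8.8^j/j! ≈ 0.5516.

0.5516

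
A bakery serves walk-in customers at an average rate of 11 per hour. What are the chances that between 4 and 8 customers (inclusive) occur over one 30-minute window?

Over the interval, μ = 11 × 0.5 = 5.5 (a 30-minute window = 0.5 hours).
P(4 ≤ N ≤ 8) = Σ_{j=4}^{8} e^(−5.5) · 5.5^j/j! ≈ 0.6927.

0.6927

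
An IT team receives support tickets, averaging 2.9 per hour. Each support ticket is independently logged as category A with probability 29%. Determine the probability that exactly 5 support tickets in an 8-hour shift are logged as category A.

0.1375

Thinning: the support tickets that are logged as category A themselves form a Poisson process with rate 0.29 × 2.9 = 0.841 per hour.
Over the interval, μ = 0.841 × 8 = 6.728 (an 8-hour shift = 8 hours).
P(N = 5) = e^(−6.728) · 6.728^5/5! ≈ 0.1375.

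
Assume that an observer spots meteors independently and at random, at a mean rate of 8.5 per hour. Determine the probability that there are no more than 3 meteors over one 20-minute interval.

0.6845

Over the interval, μ = 8.5 × 1/3 ≈ 2.83333 (a 20-minute interval = 1/3 hours).
P(N ≤ 3) = Σ_{j=0}^{3} e^(−μ) μ^j/j! ≈ 0.6845.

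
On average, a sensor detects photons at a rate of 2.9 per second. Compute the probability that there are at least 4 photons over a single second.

0.3304

With mean μ = 2.9 per second,
P(N ≥ 4) = 1 − P(N ≤ 3) = 1 − Σ_{j=0}^{3} e^(−μ) μ^j/j! ≈ 0.3304.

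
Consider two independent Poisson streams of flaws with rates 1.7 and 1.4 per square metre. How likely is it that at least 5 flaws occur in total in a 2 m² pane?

Independent Poisson processes superpose: combined rate λ = 1.7 + 1.4 = 3.1 per square metre.
Over the interval, μ = 3.1 × 2 = 6.2 (a 2 m² pane = 2 square metres).
P(N ≥ 5) = 1 − P(N ≤ 4) ≈ 0.7408.

0.7408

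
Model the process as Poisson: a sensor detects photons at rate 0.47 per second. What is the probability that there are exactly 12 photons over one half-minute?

Over the interval, μ = 0.47 × 30 = 14.1 (a half-minute = 30 seconds).
P(N = 12) = e^(−μ) μ^12/12! = e^(−14.1) · 14.1^12/479001600 ≈ 0.0970.

0.0970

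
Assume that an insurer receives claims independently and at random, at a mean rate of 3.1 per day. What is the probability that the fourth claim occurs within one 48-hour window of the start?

Over the interval, μ = 3.1 × 2 = 6.2 (a 48-hour window = 2 days).
The fourth arrival falls in the interval iff at least 4 events occur there: P(S_4 ≤ t) = P(N ≥ 4) = 1 − P(N ≤ 3) ≈ 0.8658.

0.8658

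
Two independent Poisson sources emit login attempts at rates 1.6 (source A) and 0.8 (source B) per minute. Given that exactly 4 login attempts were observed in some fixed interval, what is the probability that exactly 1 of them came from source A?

Given the total, each event is independently from source A with probability p = λ_A/(λ_A+λ_B) = 1.6/2.4 ≈ 0.6667.
So K ~ Binomial(4, 1.6/2.4): P(K = 1) = C(4,1) · (1.6/2.4)^1 · (0.8/2.4)^3 ≈ 0.0988.

0.0988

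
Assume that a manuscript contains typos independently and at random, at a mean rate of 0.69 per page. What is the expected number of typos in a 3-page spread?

E[N] = λt = 0.69 × 3 = 2.07 (a 3-page spread = 3 pages).

2.07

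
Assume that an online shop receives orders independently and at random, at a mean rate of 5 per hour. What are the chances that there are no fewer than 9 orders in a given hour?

0.0681

With mean μ = 5 per hour,
P(N ≥ 9) = 1 − P(N ≤ 8) = 1 − Σ_{j=0}^{8} e^(−μ) μ^j/j! ≈ 0.0681.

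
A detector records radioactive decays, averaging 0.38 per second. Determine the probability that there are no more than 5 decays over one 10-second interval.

0.8156

Over the interval, μ = 0.38 × 10 = 3.8 (a 10-second interval = 10 seconds).
P(N ≤ 5) = Σ_{j=0}^{5} e^(−μ) μ^j/j! ≈ 0.8156.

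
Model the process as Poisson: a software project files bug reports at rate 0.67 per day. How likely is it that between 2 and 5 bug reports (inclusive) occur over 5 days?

Over the interval, μ = 0.67 × 5 = 3.35 (5 days).
P(2 ≤ N ≤ 5) = Σ_{j=2}^{5} e^(−3.35) · 3.35^j/j! ≈ 0.7242.

0.7242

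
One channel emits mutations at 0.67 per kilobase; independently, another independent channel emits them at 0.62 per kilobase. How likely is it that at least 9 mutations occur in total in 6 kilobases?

0.3712

Independent Poisson processes superpose: combined rate λ = 0.67 + 0.62 = 1.29 per kilobase.
Over the interval, μ = 1.29 × 6 = 7.74 (6 kilobases).
P(N ≥ 9) = 1 − P(N ≤ 8) ≈ 0.3712.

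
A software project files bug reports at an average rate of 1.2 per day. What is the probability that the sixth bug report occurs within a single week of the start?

Over the interval, μ = 1.2 × 7 = 8.4 (a week = 7 days).
The sixth arrival falls in the interval iff at least 6 events occur there: P(S_6 ≤ t) = P(N ≥ 6) = 1 − P(N ≤ 5) ≈ 0.8427.

0.8427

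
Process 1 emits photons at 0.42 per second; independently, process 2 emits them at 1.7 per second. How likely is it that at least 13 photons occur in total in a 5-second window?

Independent Poisson processes superpose: combined rate λ = 0.42 + 1.7 = 2.12 per second.
Over the interval, μ = 2.12 × 5 = 10.6 (a 5-second window = 5 seconds).
P(N ≥ 13) = 1 − P(N ≤ 12) ≈ 0.2684.

0.2684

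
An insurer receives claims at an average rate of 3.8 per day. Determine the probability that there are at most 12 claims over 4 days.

Over the interval, μ = 3.8 × 4 = 15.2 (4 days).
P(N ≤ 12) = Σ_{j=0}^{12} e^(−μ) μ^j/j! ≈ 0.2514.

0.2514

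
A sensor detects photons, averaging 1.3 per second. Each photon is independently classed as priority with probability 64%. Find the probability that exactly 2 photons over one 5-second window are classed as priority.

0.1350

Thinning: the photons that are classed as priority themselves form a Poisson process with rate 0.64 × 1.3 = 0.832 per second.
Over the interval, μ = 0.832 × 5 = 4.16 (a 5-second window = 5 seconds).
P(N = 2) = e^(−4.16) · 4.16^2/2! ≈ 0.1350.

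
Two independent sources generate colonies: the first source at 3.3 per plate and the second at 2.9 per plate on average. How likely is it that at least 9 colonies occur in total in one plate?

0.1741

Independent Poisson processes superpose: combined rate λ = 3.3 + 2.9 = 6.2 per plate.
So μ = 6.2.
P(N ≥ 9) = 1 − P(N ≤ 8) ≈ 0.1741.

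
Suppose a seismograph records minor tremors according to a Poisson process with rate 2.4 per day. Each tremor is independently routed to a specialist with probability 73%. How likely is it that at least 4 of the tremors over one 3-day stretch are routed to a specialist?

Thinning: the tremors that are routed to a specialist themselves form a Poisson process with rate 0.73 × 2.4 = 1.752 per day.
Over the interval, μ = 1.752 × 3 = 5.256 (a 3-day stretch = 3 days).
P(N ≥ 4) = 1 − P(N ≤ 3) ≈ 0.7691.

0.7691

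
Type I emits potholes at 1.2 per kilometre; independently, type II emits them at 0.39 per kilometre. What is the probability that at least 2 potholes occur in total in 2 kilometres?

Independent Poisson processes superpose: combined rate λ = 1.2 + 0.39 = 1.59 per kilometre.
Over the interval, μ = 1.59 × 2 = 3.18 (2 kilometres).
P(N ≥ 2) = 1 − P(N ≤ 1) ≈ 0.8262.

0.8262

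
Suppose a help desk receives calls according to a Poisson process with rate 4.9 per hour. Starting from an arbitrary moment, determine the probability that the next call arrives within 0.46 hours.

0.8950

Inter-arrival times are exponential with rate λ = 4.9 per hour.
P(T ≤ 0.46) = 1 − e^(−λt) = 1 − e^(−4.9 × 0.46) = 1 − e^(−2.254) ≈ 0.8950.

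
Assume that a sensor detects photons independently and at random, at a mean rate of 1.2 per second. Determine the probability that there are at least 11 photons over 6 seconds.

Over the interval, μ = 1.2 × 6 = 7.2 (6 seconds).
P(N ≥ 11) = 1 − P(N ≤ 10) = 1 − Σ_{j=0}^{10} e^(−μ) μ^j/j! ≈ 0.1133.

0.1133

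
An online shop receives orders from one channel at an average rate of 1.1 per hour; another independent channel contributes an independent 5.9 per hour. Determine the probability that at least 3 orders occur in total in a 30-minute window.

Independent Poisson processes superpose: combined rate λ = 1.1 + 5.9 = 7 per hour.
Over the interval, μ = 7 × 0.5 = 3.5 (a 30-minute window = 0.5 hours).
P(N ≥ 3) = 1 − P(N ≤ 2) ≈ 0.6792.

0.6792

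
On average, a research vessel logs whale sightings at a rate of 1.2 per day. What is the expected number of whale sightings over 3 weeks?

25.2

E[N] = λt = 1.2 × 21 = 25.2 (3 weeks = 21 days).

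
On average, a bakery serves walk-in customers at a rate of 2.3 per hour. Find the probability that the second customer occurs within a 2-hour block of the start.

Over the interval, μ = 2.3 × 2 = 4.6 (a 2-hour block = 2 hours).
The second arrival falls in the interval iff at least 2 events occur there: P(S_2 ≤ t) = P(N ≥ 2) = 1 − P(N ≤ 1) ≈ 0.9437.

0.9437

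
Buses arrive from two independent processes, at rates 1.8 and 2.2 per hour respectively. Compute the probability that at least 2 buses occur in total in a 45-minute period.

0.8009

Independent Poisson processes superpose: combined rate λ = 1.8 + 2.2 = 4 per hour.
Over the interval, μ = 4 × 0.75 = 3 (a 45-minute period = 0.75 hours).
P(N ≥ 2) = 1 − P(N ≤ 1) ≈ 0.8009.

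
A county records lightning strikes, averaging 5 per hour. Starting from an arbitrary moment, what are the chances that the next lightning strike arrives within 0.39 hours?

Inter-arrival times are exponential with rate λ = 5 per hour.
P(T ≤ 0.39) = 1 − e^(−λt) = 1 − e^(−5 × 0.39) = 1 − e^(−1.95) ≈ 0.8577.

0.8577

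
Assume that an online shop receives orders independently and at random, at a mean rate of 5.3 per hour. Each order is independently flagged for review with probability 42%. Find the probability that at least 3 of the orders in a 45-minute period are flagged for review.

Thinning: the orders that are flagged for review themselves form a Poisson process with rate 0.42 × 5.3 = 2.226 per hour.
Over the interval, μ = 2.226 × 0.75 = 1.6695 (a 45-minute period = 0.75 hours).
P(N ≥ 3) = 1 − P(N ≤ 2) ≈ 0.2347.

0.2347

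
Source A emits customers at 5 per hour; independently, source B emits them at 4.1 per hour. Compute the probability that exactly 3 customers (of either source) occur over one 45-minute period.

0.0576

Independent Poisson processes superpose: combined rate λ = 5 + 4.1 = 9.1 per hour.
Over the interval, μ = 9.1 × 0.75 = 6.825 (a 45-minute period = 0.75 hours).
P(N = 3) = e^(−6.825) · 6.825^3/3! ≈ 0.0576.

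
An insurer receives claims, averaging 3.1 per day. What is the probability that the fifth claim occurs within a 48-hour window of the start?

Over the interval, μ = 3.1 × 2 = 6.2 (a 48-hour window = 2 days).
The fifth arrival falls in the interval iff at least 5 events occur there: P(S_5 ≤ t) = P(N ≥ 5) = 1 − P(N ≤ 4) ≈ 0.7408.

0.7408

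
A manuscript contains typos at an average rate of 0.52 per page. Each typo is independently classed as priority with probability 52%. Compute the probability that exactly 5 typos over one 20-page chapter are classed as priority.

Thinning: the typos that are classed as priority themselves form a Poisson process with rate 0.52 × 0.52 = 0.2704 per page.
Over the interval, μ = 0.2704 × 20 = 5.408 (a 20-page chapter = 20 pages).
P(N = 5) = e^(−5.408) · 5.408^5/5! ≈ 0.1727.

0.1727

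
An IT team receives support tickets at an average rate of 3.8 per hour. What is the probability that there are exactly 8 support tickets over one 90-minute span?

0.0925

Over the interval, μ = 3.8 × 1.5 = 5.7 (a 90-minute span = 1.5 hours).
P(N = 8) = e^(−μ) μ^8/8! = e^(−5.7) · 5.7^8/40320 ≈ 0.0925.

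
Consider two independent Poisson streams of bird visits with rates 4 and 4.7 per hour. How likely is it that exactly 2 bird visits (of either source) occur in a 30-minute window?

Independent Poisson processes superpose: combined rate λ = 4 + 4.7 = 8.7 per hour.
Over the interval, μ = 8.7 × 0.5 = 4.35 (a 30-minute window = 0.5 hours).
P(N = 2) = e^(−4.35) · 4.35^2/2! ≈ 0.1221.

0.1221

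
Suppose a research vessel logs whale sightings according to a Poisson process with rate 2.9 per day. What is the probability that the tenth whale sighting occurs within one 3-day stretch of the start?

0.3731

Over the interval, μ = 2.9 × 3 = 8.7 (a 3-day stretch = 3 days).
The tenth arrival falls in the interval iff at least 10 events occur there: P(S_10 ≤ t) = P(N ≥ 10) = 1 − P(N ≤ 9) ≈ 0.3731.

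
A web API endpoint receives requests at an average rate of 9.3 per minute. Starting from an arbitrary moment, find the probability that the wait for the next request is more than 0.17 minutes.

The wait for the next event is exponential with rate λ = 9.3 per minute.
P(T > 0.17) = e^(−λt) = e^(−9.3 × 0.17) = e^(−1.581) ≈ 0.2058.

0.2058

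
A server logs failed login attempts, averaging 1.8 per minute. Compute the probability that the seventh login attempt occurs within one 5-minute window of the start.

0.7932

Over the interval, μ = 1.8 × 5 = 9 (a 5-minute window = 5 minutes).
The seventh arrival falls in the interval iff at least 7 events occur there: P(S_7 ≤ t) = P(N ≥ 7) = 1 − P(N ≤ 6) ≈ 0.7932.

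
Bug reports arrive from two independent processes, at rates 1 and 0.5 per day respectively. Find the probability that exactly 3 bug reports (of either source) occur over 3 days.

Independent Poisson processes superpose: combined rate λ = 1 + 0.5 = 1.5 per day.
Over the interval, μ = 1.5 × 3 = 4.5 (3 days).
P(N = 3) = e^(−4.5) · 4.5^3/3! ≈ 0.1687.

0.1687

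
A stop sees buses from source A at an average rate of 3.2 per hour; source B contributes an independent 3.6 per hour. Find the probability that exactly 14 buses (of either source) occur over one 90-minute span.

Independent Poisson processes superpose: combined rate λ = 3.2 + 3.6 = 6.8 per hour.
Over the interval, μ = 6.8 × 1.5 = 10.2 (a 90-minute span = 1.5 hours).
P(N = 14) = e^(−10.2) · 10.2^14/14! ≈ 0.0563.

0.0563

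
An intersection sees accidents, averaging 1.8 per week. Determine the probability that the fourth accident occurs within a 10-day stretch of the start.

Over the interval, μ = 1.8 × 10/7 ≈ 2.57143 (a 10-day stretch = 10/7 weeks).
The fourth arrival falls in the interval iff at least 4 events occur there: P(S_4 ≤ t) = P(N ≥ 4) = 1 − P(N ≤ 3) ≈ 0.2578.

0.2578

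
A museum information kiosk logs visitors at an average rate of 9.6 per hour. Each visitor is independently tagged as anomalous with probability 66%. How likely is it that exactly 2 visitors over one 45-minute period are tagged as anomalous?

0.0975

Thinning: the visitors that are tagged as anomalous themselves form a Poisson process with rate 0.66 × 9.6 = 6.336 per hour.
Over the interval, μ = 6.336 × 0.75 = 4.752 (a 45-minute period = 0.75 hours).
P(N = 2) = e^(−4.752) · 4.752^2/2! ≈ 0.0975.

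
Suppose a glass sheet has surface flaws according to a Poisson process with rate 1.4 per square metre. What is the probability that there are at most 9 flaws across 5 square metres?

Over the interval, μ = 1.4 × 5 = 7 (5 square metres).
P(N ≤ 9) = Σ_{j=0}^{9} e^(−μ) μ^j/j! ≈ 0.8305.

0.8305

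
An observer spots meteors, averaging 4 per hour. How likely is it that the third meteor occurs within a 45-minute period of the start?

Over the interval, μ = 4 × 0.75 = 3 (a 45-minute period = 0.75 hours).
The third arrival falls in the interval iff at least 3 events occur there: P(S_3 ≤ t) = P(N ≥ 3) = 1 − P(N ≤ 2) ≈ 0.5768.

0.5768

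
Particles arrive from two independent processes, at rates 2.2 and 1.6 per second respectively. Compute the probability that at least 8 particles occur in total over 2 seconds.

0.4900

Independent Poisson processes superpose: combined rate λ = 2.2 + 1.6 = 3.8 per second.
Over the interval, μ = 3.8 × 2 = 7.6 (2 seconds).
P(N ≥ 8) = 1 − P(N ≤ 7) ≈ 0.4900.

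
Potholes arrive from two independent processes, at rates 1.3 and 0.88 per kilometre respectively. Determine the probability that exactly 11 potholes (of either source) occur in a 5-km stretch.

0.1193

Independent Poisson processes superpose: combined rate λ = 1.3 + 0.88 = 2.18 per kilometre.
Over the interval, μ = 2.18 × 5 = 10.9 (a 5-km stretch = 5 kilometres).
P(N = 11) = e^(−10.9) · 10.9^11/11! ≈ 0.1193.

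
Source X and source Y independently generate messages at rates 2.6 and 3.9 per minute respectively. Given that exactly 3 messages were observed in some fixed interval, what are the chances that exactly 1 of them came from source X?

Given the total, each event is independently from source X with probability p = λ_X/(λ_X+λ_Y) = 2.6/6.5 = 0.4000.
So K ~ Binomial(3, 2.6/6.5): P(K = 1) = C(3,1) · (2.6/6.5)^1 · (3.9/6.5)^2 ≈ 0.4320.

0.4320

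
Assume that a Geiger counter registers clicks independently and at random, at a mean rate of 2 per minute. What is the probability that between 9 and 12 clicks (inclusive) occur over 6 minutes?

Over the interval, μ = 2 × 6 = 12 (6 minutes).
P(9 ≤ N ≤ 12) = Σ_{j=9}^{12} e^(−12) · 12^j/j! ≈ 0.4209.

0.4209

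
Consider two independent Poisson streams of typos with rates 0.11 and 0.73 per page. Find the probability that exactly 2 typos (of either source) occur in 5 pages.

0.1323

Independent Poisson processes superpose: combined rate λ = 0.11 + 0.73 = 0.84 per page.
Over the interval, μ = 0.84 × 5 = 4.2 (5 pages).
P(N = 2) = e^(−4.2) · 4.2^2/2! ≈ 0.1323.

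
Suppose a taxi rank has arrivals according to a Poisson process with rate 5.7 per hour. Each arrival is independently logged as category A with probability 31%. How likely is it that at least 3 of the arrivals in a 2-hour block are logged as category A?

Thinning: the arrivals that are logged as category A themselves form a Poisson process with rate 0.31 × 5.7 = 1.767 per hour.
Over the interval, μ = 1.767 × 2 = 3.534 (a 2-hour block = 2 hours).
P(N ≥ 3) = 1 − P(N ≤ 2) ≈ 0.6854.

0.6854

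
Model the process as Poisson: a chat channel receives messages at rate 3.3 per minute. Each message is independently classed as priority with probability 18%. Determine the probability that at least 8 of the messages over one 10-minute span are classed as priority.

Thinning: the messages that are classed as priority themselves form a Poisson process with rate 0.18 × 3.3 = 0.594 per minute.
Over the interval, μ = 0.594 × 10 = 5.94 (a 10-minute span = 10 minutes).
P(N ≥ 8) = 1 − P(N ≤ 7) ≈ 0.2478.

0.2478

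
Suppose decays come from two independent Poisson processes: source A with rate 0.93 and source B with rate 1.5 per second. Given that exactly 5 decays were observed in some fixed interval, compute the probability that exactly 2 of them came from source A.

Given the total, each event is independently from source A with probability p = λ_A/(λ_A+λ_B) = 0.93/2.43 ≈ 0.3827.
So K ~ Binomial(5, 0.93/2.43): P(K = 2) = C(5,2) · (0.93/2.43)^2 · (1.5/2.43)^3 ≈ 0.3445.

0.3445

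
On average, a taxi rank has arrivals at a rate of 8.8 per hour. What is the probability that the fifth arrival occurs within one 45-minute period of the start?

Over the interval, μ = 8.8 × 0.75 = 6.6 (a 45-minute period = 0.75 hours).
The fifth arrival falls in the interval iff at least 5 events occur there: P(S_5 ≤ t) = P(N ≥ 5) = 1 − P(N ≤ 4) ≈ 0.7873.

0.7873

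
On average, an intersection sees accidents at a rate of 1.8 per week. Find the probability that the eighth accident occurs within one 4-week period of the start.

0.4311

Over the interval, μ = 1.8 × 4 = 7.2 (a 4-week period = 4 weeks).
The eighth arrival falls in the interval iff at least 8 events occur there: P(S_8 ≤ t) = P(N ≥ 8) = 1 − P(N ≤ 7) ≈ 0.4311.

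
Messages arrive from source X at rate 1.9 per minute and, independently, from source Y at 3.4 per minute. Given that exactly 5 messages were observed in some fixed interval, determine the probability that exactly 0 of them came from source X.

0.1086

Given the total, each event is independently from source X with probability p = λ_X/(λ_X+λ_Y) = 1.9/5.3 ≈ 0.3585.
So K ~ Binomial(5, 1.9/5.3): P(K = 0) = C(5,0) · (1.9/5.3)^0 · (3.4/5.3)^5 ≈ 0.1086.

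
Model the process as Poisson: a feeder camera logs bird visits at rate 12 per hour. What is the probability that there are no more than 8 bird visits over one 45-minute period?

Over the interval, μ = 12 × 0.75 = 9 (a 45-minute period = 0.75 hours).
P(N ≤ 8) = Σ_{j=0}^{8} e^(−μ) μ^j/j! ≈ 0.4557.

0.4557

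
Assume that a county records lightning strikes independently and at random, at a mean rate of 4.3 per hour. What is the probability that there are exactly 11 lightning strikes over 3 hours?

0.1030

Over the interval, μ = 4.3 × 3 = 12.9 (3 hours).
P(N = 11) = e^(−μ) μ^11/11! = e^(−12.9) · 12.9^11/39916800 ≈ 0.1030.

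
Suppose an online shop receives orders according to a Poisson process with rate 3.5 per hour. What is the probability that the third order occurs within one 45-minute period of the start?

0.4878

Over the interval, μ = 3.5 × 0.75 = 2.625 (a 45-minute period = 0.75 hours).
The third arrival falls in the interval iff at least 3 events occur there: P(S_3 ≤ t) = P(N ≥ 3) = 1 − P(N ≤ 2) ≈ 0.4878.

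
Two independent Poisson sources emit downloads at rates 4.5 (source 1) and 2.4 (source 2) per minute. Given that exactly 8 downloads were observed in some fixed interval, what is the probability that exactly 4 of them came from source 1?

Given the total, each event is independently from source 1 with probability p = λ_1/(λ_1+λ_2) = 4.5/6.9 ≈ 0.6522.
So K ~ Binomial(8, 4.5/6.9): P(K = 4) = C(8,4) · (4.5/6.9)^4 · (2.4/6.9)^4 ≈ 0.1854.

0.1854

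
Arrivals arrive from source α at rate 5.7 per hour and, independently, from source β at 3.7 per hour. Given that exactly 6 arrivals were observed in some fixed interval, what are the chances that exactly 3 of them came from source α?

Given the total, each event is independently from source α with probability p = λ_α/(λ_α+λ_β) = 5.7/9.4 ≈ 0.6064.
So K ~ Binomial(6, 5.7/9.4): P(K = 3) = C(6,3) · (5.7/9.4)^3 · (3.7/9.4)^3 ≈ 0.2720.

0.2720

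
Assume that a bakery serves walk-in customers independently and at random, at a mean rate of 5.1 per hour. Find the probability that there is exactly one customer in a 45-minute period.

0.0835

Over the interval, μ = 5.1 × 0.75 = 3.825 (a 45-minute period = 0.75 hours).
P(N = 1) = e^(−μ) μ^1/1! = e^(−3.825) · 3.825^1/1 ≈ 0.0835.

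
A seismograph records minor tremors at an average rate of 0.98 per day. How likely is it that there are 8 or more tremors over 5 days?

Over the interval, μ = 0.98 × 5 = 4.9 (5 days).
P(N ≥ 8) = 1 − P(N ≤ 7) = 1 − Σ_{j=0}^{7} e^(−μ) μ^j/j! ≈ 0.1231.

0.1231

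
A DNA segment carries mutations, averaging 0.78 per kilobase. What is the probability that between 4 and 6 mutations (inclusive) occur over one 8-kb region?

Over the interval, μ = 0.78 × 8 = 6.24 (an 8-kb region = 8 kilobases).
P(4 ≤ N ≤ 6) = Σ_{j=4}^{6} e^(−6.24) · 6.24^j/j! ≈ 0.4368.

0.4368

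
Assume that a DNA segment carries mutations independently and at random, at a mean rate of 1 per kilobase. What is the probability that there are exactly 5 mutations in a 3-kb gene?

Over the interval, μ = 1 × 3 = 3 (a 3-kb gene = 3 kilobases).
P(N = 5) = e^(−μ) μ^5/5! = e^(−3) · 3^5/120 ≈ 0.1008.

0.1008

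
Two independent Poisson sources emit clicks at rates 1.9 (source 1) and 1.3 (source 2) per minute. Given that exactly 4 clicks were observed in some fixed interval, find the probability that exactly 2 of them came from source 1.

0.3491

Given the total, each event is independently from source 1 with probability p = λ_1/(λ_1+λ_2) = 1.9/3.2 ≈ 0.5937.
So K ~ Binomial(4, 1.9/3.2): P(K = 2) = C(4,2) · (1.9/3.2)^2 · (1.3/3.2)^2 ≈ 0.3491.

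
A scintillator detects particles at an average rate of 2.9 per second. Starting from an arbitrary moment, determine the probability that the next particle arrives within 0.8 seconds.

Inter-arrival times are exponential with rate λ = 2.9 per second.
P(T ≤ 0.8) = 1 − e^(−λt) = 1 − e^(−2.9 × 0.8) = 1 − e^(−2.32) ≈ 0.9017.

0.9017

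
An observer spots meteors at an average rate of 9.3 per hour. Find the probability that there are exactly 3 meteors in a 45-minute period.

0.0529

Over the interval, μ = 9.3 × 0.75 = 6.975 (a 45-minute period = 0.75 hours).
P(N = 3) = e^(−μ) μ^3/3! = e^(−6.975) · 6.975^3/6 ≈ 0.0529.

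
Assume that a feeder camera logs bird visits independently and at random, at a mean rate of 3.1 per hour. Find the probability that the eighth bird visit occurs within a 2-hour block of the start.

Over the interval, μ = 3.1 × 2 = 6.2 (a 2-hour block = 2 hours).
The eighth arrival falls in the interval iff at least 8 events occur there: P(S_8 ≤ t) = P(N ≥ 8) = 1 − P(N ≤ 7) ≈ 0.2840.

0.2840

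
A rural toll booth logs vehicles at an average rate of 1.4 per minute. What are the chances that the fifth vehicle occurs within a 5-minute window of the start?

Over the interval, μ = 1.4 × 5 = 7 (a 5-minute window = 5 minutes).
The fifth arrival falls in the interval iff at least 5 events occur there: P(S_5 ≤ t) = P(N ≥ 5) = 1 − P(N ≤ 4) ≈ 0.8270.

0.8270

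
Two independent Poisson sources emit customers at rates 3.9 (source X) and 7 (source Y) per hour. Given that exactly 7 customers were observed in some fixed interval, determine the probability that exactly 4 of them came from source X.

0.1519

Given the total, each event is independently from source X with probability p = λ_X/(λ_X+λ_Y) = 3.9/10.9 ≈ 0.3578.
So K ~ Binomial(7, 3.9/10.9): P(K = 4) = C(7,4) · (3.9/10.9)^4 · (7/10.9)^3 ≈ 0.1519.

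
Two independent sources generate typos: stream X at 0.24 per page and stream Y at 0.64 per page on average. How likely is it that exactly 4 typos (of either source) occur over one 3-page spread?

0.1444

Independent Poisson processes superpose: combined rate λ = 0.24 + 0.64 = 0.88 per page.
Over the interval, μ = 0.88 × 3 = 2.64 (a 3-page spread = 3 pages).
P(N = 4) = e^(−2.64) · 2.64^4/4! ≈ 0.1444.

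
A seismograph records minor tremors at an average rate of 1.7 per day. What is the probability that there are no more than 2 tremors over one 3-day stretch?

Over the interval, μ = 1.7 × 3 = 5.1 (a 3-day stretch = 3 days).
P(N ≤ 2) = Σ_{j=0}^{2} e^(−μ) μ^j/j! ≈ 0.1165.

0.1165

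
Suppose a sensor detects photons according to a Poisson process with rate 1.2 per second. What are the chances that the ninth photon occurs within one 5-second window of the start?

0.1528

Over the interval, μ = 1.2 × 5 = 6 (a 5-second window = 5 seconds).
The ninth arrival falls in the interval iff at least 9 events occur there: P(S_9 ≤ t) = P(N ≥ 9) = 1 − P(N ≤ 8) ≈ 0.1528.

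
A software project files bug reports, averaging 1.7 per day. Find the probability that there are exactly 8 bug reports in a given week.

Over the interval, μ = 1.7 × 7 = 11.9 (a week = 7 days).
P(N = 8) = e^(−μ) μ^8/8! = e^(−11.9) · 11.9^8/40320 ≈ 0.0677.

0.0677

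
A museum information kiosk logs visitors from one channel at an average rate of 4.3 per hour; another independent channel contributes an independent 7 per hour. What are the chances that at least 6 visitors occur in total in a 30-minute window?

0.4966

Independent Poisson processes superpose: combined rate λ = 4.3 + 7 = 11.3 per hour.
Over the interval, μ = 11.3 × 0.5 = 5.65 (a 30-minute window = 0.5 hours).
P(N ≥ 6) = 1 − P(N ≤ 5) ≈ 0.4966.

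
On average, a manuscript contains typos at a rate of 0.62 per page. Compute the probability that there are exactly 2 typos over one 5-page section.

0.2165

Over the interval, μ = 0.62 × 5 = 3.1 (a 5-page section = 5 pages).
P(N = 2) = e^(−μ) μ^2/2! = e^(−3.1) · 3.1^2/2 ≈ 0.2165.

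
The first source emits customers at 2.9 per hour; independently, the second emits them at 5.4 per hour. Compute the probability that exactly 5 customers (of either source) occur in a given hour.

Independent Poisson processes superpose: combined rate λ = 2.9 + 5.4 = 8.3 per hour.
So μ = 8.3.
P(N = 5) = e^(−8.3) · 8.3^5/5! ≈ 0.0816.

0.0816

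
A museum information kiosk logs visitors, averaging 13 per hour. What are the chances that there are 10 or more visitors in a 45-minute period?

Over the interval, μ = 13 × 0.75 = 9.75 (a 45-minute period = 0.75 hours).
P(N ≥ 10) = 1 − P(N ≤ 9) = 1 − Σ_{j=0}^{9} e^(−μ) μ^j/j! ≈ 0.5104.

0.5104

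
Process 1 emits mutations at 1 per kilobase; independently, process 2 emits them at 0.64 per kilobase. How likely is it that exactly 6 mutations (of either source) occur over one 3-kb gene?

Independent Poisson processes superpose: combined rate λ = 1 + 0.64 = 1.64 per kilobase.
Over the interval, μ = 1.64 × 3 = 4.92 (a 3-kb gene = 3 kilobases).
P(N = 6) = e^(−4.92) · 4.92^6/6! ≈ 0.1438.

0.1438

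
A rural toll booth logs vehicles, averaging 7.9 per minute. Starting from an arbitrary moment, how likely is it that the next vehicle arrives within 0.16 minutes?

Inter-arrival times are exponential with rate λ = 7.9 per minute.
P(T ≤ 0.16) = 1 − e^(−λt) = 1 − e^(−7.9 × 0.16) = 1 − e^(−1.264) ≈ 0.7175.

0.7175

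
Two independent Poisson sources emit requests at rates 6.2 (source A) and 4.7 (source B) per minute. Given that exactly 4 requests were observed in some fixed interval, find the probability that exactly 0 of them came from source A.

Given the total, each event is independently from source A with probability p = λ_A/(λ_A+λ_B) = 6.2/10.9 ≈ 0.5688.
So K ~ Binomial(4, 6.2/10.9): P(K = 0) = C(4,0) · (6.2/10.9)^0 · (4.7/10.9)^4 ≈ 0.0346.

0.0346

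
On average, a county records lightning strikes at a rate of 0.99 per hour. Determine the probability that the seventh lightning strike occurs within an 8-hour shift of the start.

Over the interval, μ = 0.99 × 8 = 7.92 (an 8-hour shift = 8 hours).
The seventh arrival falls in the interval iff at least 7 events occur there: P(S_7 ≤ t) = P(N ≥ 7) = 1 − P(N ≤ 6) ≈ 0.6768.

0.6768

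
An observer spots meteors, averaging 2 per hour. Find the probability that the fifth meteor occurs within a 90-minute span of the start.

0.1847

Over the interval, μ = 2 × 1.5 = 3 (a 90-minute span = 1.5 hours).
The fifth arrival falls in the interval iff at least 5 events occur there: P(S_5 ≤ t) = P(N ≥ 5) = 1 − P(N ≤ 4) ≈ 0.1847.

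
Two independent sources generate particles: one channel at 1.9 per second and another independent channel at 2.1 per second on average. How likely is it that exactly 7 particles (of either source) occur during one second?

Independent Poisson processes superpose: combined rate λ = 1.9 + 2.1 = 4 per second.
So μ = 4.
P(N = 7) = e^(−4) · 4^7/7! ≈ 0.0595.

0.0595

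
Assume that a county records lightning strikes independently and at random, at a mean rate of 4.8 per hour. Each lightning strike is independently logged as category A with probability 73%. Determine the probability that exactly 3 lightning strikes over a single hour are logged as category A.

Thinning: the lightning strikes that are logged as category A themselves form a Poisson process with rate 0.73 × 4.8 = 3.504 per hour.
So μ = 3.504.
P(N = 3) = e^(−3.504) · 3.504^3/3! ≈ 0.2157.

0.2157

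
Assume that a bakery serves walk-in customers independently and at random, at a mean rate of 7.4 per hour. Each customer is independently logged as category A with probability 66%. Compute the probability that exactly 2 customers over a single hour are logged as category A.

Thinning: the customers that are logged as category A themselves form a Poisson process with rate 0.66 × 7.4 = 4.884 per hour.
So μ = 4.884.
P(N = 2) = e^(−4.884) · 4.884^2/2! ≈ 0.0902.

0.0902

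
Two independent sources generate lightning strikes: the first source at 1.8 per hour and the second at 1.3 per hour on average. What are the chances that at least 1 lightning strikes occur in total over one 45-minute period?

Independent Poisson processes superpose: combined rate λ = 1.8 + 1.3 = 3.1 per hour.
Over the interval, μ = 3.1 × 0.75 = 2.325 (a 45-minute period = 0.75 hours).
P(N ≥ 1) = 1 − P(N ≤ 0) ≈ 0.9022.

0.9022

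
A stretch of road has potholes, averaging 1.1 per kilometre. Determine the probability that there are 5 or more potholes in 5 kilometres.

0.6425

Over the interval, μ = 1.1 × 5 = 5.5 (5 kilometres).
P(N ≥ 5) = 1 − P(N ≤ 4) = 1 − Σ_{j=0}^{4} e^(−μ) μ^j/j! ≈ 0.6425.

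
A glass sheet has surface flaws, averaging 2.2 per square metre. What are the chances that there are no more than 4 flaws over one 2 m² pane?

0.5512

Over the interval, μ = 2.2 × 2 = 4.4 (a 2 m² pane = 2 square metres).
P(N ≤ 4) = Σ_{j=0}^{4} e^(−μ) μ^j/j! ≈ 0.5512.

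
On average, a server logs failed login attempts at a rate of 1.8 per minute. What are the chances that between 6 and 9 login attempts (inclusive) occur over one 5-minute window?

0.4717

Over the interval, μ = 1.8 × 5 = 9 (a 5-minute window = 5 minutes).
P(6 ≤ N ≤ 9) = Σ_{j=6}^{9} e^(−9) · 9^j/j! ≈ 0.4717.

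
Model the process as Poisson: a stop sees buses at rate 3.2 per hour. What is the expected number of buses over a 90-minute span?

E[N] = λt = 3.2 × 1.5 = 4.8 (a 90-minute span = 1.5 hours).

4.8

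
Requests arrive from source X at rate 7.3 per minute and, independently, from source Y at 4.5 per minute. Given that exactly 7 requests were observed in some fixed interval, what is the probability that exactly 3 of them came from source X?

Given the total, each event is independently from source X with probability p = λ_X/(λ_X+λ_Y) = 7.3/11.8 ≈ 0.6186.
So K ~ Binomial(7, 7.3/11.8): P(K = 3) = C(7,3) · (7.3/11.8)^3 · (4.5/11.8)^4 ≈ 0.1753.

0.1753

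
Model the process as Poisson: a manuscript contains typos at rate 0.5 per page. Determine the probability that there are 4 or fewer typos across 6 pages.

0.8153

Over the interval, μ = 0.5 × 6 = 3 (6 pages).
P(N ≤ 4) = Σ_{j=0}^{4} e^(−μ) μ^j/j! ≈ 0.8153.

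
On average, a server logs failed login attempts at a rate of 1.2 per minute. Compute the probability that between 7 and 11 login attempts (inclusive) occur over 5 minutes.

0.3736

Over the interval, μ = 1.2 × 5 = 6 (5 minutes).
P(7 ≤ N ≤ 11) = Σ_{j=7}^{11} e^(−6) · 6^j/j! ≈ 0.3736.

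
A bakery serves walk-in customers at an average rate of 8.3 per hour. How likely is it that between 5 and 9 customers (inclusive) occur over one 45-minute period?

Over the interval, μ = 8.3 × 0.75 = 6.225 (a 45-minute period = 0.75 hours).
P(5 ≤ N ≤ 9) = Σ_{j=5}^{9} e^(−6.225) · 6.225^j/j! ≈ 0.6436.

0.6436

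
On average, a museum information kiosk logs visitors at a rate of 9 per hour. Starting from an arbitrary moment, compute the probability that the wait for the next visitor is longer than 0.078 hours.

The wait for the next event is exponential with rate λ = 9 per hour.
P(T > 0.078) = e^(−λt) = e^(−9 × 0.078) = e^(−0.702) ≈ 0.4956.

0.4956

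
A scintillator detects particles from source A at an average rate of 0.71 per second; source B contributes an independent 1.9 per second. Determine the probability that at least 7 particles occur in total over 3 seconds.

0.6654

Independent Poisson processes superpose: combined rate λ = 0.71 + 1.9 = 2.61 per second.
Over the interval, μ = 2.61 × 3 = 7.83 (3 seconds).
P(N ≥ 7) = 1 − P(N ≤ 6) ≈ 0.6654.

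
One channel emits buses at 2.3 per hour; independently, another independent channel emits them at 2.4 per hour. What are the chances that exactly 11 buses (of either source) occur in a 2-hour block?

0.1049

Independent Poisson processes superpose: combined rate λ = 2.3 + 2.4 = 4.7 per hour.
Over the interval, μ = 4.7 × 2 = 9.4 (a 2-hour block = 2 hours).
P(N = 11) = e^(−9.4) · 9.4^11/11! ≈ 0.1049.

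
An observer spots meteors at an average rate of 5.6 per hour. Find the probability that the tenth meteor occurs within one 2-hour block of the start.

0.6808

Over the interval, μ = 5.6 × 2 = 11.2 (a 2-hour block = 2 hours).
The tenth arrival falls in the interval iff at least 10 events occur there: P(S_10 ≤ t) = P(N ≥ 10) = 1 − P(N ≤ 9) ≈ 0.6808.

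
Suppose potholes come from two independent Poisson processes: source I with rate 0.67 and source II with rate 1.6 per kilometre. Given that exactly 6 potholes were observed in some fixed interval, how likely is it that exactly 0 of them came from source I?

0.1226

Given the total, each event is independently from source I with probability p = λ_I/(λ_I+λ_II) = 0.67/2.27 ≈ 0.2952.
So K ~ Binomial(6, 0.67/2.27): P(K = 0) = C(6,0) · (0.67/2.27)^0 · (1.6/2.27)^6 ≈ 0.1226.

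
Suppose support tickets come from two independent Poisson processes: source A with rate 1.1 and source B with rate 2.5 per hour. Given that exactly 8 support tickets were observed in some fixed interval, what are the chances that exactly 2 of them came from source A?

Given the total, each event is independently from source A with probability p = λ_A/(λ_A+λ_B) = 1.1/3.6 ≈ 0.3056.
So K ~ Binomial(8, 1.1/3.6): P(K = 2) = C(8,2) · (1.1/3.6)^2 · (2.5/3.6)^6 ≈ 0.2932.

0.2932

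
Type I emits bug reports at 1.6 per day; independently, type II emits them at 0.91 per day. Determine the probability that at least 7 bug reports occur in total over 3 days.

Independent Poisson processes superpose: combined rate λ = 1.6 + 0.91 = 2.51 per day.
Over the interval, μ = 2.51 × 3 = 7.53 (3 days).
P(N ≥ 7) = 1 − P(N ≤ 6) ≈ 0.6259.

0.6259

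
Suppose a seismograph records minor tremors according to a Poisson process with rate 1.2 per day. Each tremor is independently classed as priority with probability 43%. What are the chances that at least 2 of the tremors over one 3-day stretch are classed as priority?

0.4581

Thinning: the tremors that are classed as priority themselves form a Poisson process with rate 0.43 × 1.2 = 0.516 per day.
Over the interval, μ = 0.516 × 3 = 1.548 (a 3-day stretch = 3 days).
P(N ≥ 2) = 1 − P(N ≤ 1) ≈ 0.4581.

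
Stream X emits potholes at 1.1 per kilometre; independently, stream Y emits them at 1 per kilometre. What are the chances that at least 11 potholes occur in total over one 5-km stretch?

Independent Poisson processes superpose: combined rate λ = 1.1 + 1 = 2.1 per kilometre.
Over the interval, μ = 2.1 × 5 = 10.5 (a 5-km stretch = 5 kilometres).
P(N ≥ 11) = 1 − P(N ≤ 10) ≈ 0.4793.

0.4793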